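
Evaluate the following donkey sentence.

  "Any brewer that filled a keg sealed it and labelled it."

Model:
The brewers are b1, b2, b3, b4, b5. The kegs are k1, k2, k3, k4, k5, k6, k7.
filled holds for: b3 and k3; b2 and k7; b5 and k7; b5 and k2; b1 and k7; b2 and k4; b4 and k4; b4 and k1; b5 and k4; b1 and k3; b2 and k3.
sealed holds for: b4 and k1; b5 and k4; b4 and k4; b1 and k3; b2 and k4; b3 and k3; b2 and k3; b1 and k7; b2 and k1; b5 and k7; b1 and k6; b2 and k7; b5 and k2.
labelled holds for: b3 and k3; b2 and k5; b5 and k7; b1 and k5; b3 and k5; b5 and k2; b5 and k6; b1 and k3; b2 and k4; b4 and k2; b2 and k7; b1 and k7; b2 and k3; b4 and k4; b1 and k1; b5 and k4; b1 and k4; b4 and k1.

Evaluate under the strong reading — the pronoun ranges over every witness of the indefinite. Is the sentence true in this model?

True

"it" takes "a keg" as antecedent — a donkey pronoun bound across the clause boundary.
Strong reading: for every (b,k) with filled(b,k), sealed(b,k) ∧ labelled(b,k).
Restrictor pairs: (b1,k3) ✓  (b1,k7) ✓  (b2,k3) ✓  (b2,k4) ✓  (b2,k7) ✓  (b3,k3) ✓  (b4,k1) ✓  (b4,k4) ✓  (b5,k2) ✓  (b5,k4) ✓  (b5,k7) ✓
Every restrictor pair satisfies the scope.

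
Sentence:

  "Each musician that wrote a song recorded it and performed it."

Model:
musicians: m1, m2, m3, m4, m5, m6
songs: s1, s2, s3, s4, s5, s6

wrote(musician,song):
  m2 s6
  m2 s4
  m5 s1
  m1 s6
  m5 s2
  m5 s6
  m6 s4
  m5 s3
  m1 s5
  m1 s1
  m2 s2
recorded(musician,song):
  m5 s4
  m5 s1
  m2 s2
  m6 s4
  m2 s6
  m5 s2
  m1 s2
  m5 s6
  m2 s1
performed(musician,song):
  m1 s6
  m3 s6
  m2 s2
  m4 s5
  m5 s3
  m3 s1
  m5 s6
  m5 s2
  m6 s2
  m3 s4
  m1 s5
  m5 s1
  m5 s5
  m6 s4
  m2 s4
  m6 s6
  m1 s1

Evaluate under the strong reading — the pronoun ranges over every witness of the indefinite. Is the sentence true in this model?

False

"it" takes "a song" as antecedent — a donkey pronoun bound across the clause boundary.
Strong reading: for every (m,s) with wrote(m,s), recorded(m,s) ∧ performed(m,s).
Restrictor pairs: (m1,s1) ✗  (m1,s5) ✗  (m1,s6) ✗  (m2,s2) ✓  (m2,s4) ✗  (m2,s6) ✗  (m5,s1) ✓  (m5,s2) ✓  (m5,s3) ✗  (m5,s6) ✓  (m6,s4) ✓
Counterexample: (m1,s1) is in wrote but fails the scope.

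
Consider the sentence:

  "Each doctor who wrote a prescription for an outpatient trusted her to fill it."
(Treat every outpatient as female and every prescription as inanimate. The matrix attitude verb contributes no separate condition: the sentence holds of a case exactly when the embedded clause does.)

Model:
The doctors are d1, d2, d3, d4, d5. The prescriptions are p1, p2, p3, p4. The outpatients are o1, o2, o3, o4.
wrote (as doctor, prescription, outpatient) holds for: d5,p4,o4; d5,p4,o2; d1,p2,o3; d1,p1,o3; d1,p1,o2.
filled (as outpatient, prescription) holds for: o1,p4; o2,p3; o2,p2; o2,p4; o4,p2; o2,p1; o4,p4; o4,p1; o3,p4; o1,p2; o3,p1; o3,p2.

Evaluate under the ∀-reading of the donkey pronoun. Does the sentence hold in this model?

"her" takes "an outpatient" as antecedent and "it" takes "a prescription"; both are donkey pronouns co-varying with the restrictor.
Strong reading: for every (d,p,o) with wrote(d,p,o), filled(o,p).
Restrictor triples: (d1,p1,o2)→filled(o2,p1) ✓  (d1,p1,o3)→filled(o3,p1) ✓  (d1,p2,o3)→filled(o3,p2) ✓  (d5,p4,o2)→filled(o2,p4) ✓  (d5,p4,o4)→filled(o4,p4) ✓
Every restrictor triple satisfies the scope.

True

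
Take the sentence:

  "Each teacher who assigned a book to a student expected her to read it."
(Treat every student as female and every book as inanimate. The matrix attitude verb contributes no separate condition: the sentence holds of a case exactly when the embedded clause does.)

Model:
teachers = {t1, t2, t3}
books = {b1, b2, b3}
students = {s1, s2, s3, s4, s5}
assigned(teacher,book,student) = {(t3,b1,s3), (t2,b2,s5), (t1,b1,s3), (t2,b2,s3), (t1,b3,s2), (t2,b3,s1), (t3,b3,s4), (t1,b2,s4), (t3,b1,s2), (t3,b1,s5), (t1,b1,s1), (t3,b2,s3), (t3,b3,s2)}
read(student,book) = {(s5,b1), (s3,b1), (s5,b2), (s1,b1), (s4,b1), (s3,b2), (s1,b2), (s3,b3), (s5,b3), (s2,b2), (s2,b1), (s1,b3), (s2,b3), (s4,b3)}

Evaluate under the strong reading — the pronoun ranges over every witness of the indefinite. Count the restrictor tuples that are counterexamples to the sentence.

"her" takes "a student" as antecedent and "it" takes "a book"; both are donkey pronouns co-varying with the restrictor.
Strong reading: for every (t,b,s) with assigned(t,b,s), read(s,b).
Restrictor triples: (t1,b1,s1)→read(s1,b1) ✓  (t1,b1,s3)→read(s3,b1) ✓  (t1,b2,s4)→read(s4,b2) ✗  (t1,b3,s2)→read(s2,b3) ✓  (t2,b2,s3)→read(s3,b2) ✓  (t2,b2,s5)→read(s5,b2) ✓  (t2,b3,s1)→read(s1,b3) ✓  (t3,b1,s2)→read(s2,b1) ✓  (t3,b1,s3)→read(s3,b1) ✓  (t3,b1,s5)→read(s5,b1) ✓  (t3,b2,s3)→read(s3,b2) ✓  (t3,b3,s2)→read(s2,b3) ✓  (t3,b3,s4)→read(s4,b3) ✓
Counterexamples (restrictor triples failing the scope): 1.

1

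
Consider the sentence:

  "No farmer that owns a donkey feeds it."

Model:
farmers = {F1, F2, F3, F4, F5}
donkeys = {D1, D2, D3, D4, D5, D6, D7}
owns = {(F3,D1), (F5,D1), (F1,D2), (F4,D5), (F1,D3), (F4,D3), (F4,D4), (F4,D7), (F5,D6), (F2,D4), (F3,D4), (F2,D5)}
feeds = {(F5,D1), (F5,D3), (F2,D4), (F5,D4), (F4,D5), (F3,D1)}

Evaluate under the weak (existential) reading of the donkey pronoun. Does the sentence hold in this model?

False

"it" takes "a donkey" as antecedent — a donkey pronoun bound across the clause boundary.
Truth condition: for no (f,d) with owns(f,d) does feeds(f,d) hold.
Restrictor pairs — does the scope hold? (F1,D2):fails  (F1,D3):fails  (F2,D4):holds  (F2,D5):fails  (F3,D1):holds  (F3,D4):fails  (F4,D3):fails  (F4,D4):fails  (F4,D5):holds  (F4,D7):fails  (F5,D1):holds  (F5,D6):fails
Scope holds for 4 pair(s), so the sentence is false.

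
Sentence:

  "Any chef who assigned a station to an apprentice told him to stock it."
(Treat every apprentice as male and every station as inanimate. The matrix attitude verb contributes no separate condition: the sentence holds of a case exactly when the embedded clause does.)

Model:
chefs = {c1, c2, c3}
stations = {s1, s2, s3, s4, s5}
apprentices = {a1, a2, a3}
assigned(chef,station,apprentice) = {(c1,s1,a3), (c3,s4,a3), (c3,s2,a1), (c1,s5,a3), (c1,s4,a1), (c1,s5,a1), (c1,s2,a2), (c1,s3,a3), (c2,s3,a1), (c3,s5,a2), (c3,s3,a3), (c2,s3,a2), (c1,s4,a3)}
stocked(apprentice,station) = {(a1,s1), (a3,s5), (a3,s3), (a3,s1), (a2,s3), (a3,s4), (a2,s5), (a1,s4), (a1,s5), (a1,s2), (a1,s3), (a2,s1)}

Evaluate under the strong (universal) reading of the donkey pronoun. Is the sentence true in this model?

False

"him" takes "an apprentice" as antecedent and "it" takes "a station"; both are donkey pronouns co-varying with the restrictor.
Strong reading: for every (c,s,a) with assigned(c,s,a), stocked(a,s).
Restrictor triples: (c1,s1,a3)→stocked(a3,s1) ✓  (c1,s2,a2)→stocked(a2,s2) ✗  (c1,s3,a3)→stocked(a3,s3) ✓  (c1,s4,a1)→stocked(a1,s4) ✓  (c1,s4,a3)→stocked(a3,s4) ✓  (c1,s5,a1)→stocked(a1,s5) ✓  (c1,s5,a3)→stocked(a3,s5) ✓  (c2,s3,a1)→stocked(a1,s3) ✓  (c2,s3,a2)→stocked(a2,s3) ✓  (c3,s2,a1)→stocked(a1,s2) ✓  (c3,s3,a3)→stocked(a3,s3) ✓  (c3,s4,a3)→stocked(a3,s4) ✓  (c3,s5,a2)→stocked(a2,s5) ✓
Counterexample: (c1,s2,a2) — stocked(a2,s2) does not hold.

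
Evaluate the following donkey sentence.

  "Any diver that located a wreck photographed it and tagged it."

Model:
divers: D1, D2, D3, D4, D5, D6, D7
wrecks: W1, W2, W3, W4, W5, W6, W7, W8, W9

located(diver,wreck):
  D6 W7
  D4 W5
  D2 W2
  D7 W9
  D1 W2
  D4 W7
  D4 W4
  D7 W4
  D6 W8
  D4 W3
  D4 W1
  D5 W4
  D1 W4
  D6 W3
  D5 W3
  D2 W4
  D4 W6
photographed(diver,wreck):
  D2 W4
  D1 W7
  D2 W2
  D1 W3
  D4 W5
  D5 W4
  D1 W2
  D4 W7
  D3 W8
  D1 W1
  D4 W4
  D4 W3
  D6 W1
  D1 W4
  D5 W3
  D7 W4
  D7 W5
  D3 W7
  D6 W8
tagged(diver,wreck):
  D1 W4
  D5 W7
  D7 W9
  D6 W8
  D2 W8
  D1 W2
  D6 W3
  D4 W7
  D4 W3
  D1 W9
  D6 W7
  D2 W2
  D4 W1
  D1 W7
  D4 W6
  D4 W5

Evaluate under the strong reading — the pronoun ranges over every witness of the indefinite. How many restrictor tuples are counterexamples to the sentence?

10

"it" takes "a wreck" as antecedent — a donkey pronoun bound across the clause boundary.
Strong reading: for every (d,w) with located(d,w), photographed(d,w) ∧ tagged(d,w).
Restrictor pairs: (D1,W2) ✓  (D1,W4) ✓  (D2,W2) ✓  (D2,W4) ✗  (D4,W1) ✗  (D4,W3) ✓  (D4,W4) ✗  (D4,W5) ✓  (D4,W6) ✗  (D4,W7) ✓  (D5,W3) ✗  (D5,W4) ✗  (D6,W3) ✗  (D6,W7) ✗  (D6,W8) ✓  (D7,W4) ✗  (D7,W9) ✗
Counterexamples (restrictor pairs failing the scope): 10.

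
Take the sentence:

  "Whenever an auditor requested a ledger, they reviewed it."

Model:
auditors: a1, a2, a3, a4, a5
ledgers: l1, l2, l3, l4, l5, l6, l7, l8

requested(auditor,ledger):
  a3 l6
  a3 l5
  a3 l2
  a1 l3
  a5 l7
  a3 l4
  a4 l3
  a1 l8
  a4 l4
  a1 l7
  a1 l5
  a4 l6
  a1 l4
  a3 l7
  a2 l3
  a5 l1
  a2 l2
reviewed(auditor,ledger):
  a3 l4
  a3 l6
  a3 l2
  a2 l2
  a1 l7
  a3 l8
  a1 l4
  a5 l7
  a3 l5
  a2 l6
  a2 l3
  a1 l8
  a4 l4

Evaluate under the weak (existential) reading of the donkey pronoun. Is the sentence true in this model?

True

"it" takes "a ledger" as antecedent — a donkey pronoun bound across the clause boundary.
Weak reading: every auditor a with some requested-ledger has at least one requested-ledger l such that reviewed(a,l).
Per auditor: a1:✓  a2:✓  a3:✓  a4:✓  a5:✓
Every auditor in the restrictor has a witness.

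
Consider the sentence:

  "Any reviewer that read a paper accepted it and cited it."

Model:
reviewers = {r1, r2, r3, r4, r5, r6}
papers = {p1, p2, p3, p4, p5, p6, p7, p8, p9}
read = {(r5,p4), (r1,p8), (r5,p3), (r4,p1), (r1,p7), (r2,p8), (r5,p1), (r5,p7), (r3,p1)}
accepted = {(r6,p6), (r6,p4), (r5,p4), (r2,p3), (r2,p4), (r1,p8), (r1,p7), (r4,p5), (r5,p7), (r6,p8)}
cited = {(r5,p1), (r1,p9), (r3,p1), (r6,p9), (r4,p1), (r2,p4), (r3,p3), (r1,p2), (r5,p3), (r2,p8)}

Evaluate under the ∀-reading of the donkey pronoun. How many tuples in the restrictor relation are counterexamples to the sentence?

"it" takes "a paper" as antecedent — a donkey pronoun bound across the clause boundary.
Strong reading: for every (r,p) with read(r,p), accepted(r,p) ∧ cited(r,p).
Restrictor pairs: (r1,p7) ✗  (r1,p8) ✗  (r2,p8) ✗  (r3,p1) ✗  (r4,p1) ✗  (r5,p1) ✗  (r5,p3) ✗  (r5,p4) ✗  (r5,p7) ✗
Counterexamples (restrictor pairs failing the scope): 9.

9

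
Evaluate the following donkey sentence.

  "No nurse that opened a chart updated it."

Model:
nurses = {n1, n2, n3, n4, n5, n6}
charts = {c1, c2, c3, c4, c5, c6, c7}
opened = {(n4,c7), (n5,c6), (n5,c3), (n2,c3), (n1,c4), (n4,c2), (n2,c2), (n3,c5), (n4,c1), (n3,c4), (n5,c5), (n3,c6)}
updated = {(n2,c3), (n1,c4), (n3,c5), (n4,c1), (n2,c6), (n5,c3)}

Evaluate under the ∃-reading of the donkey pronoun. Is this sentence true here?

"it" takes "a chart" as antecedent — a donkey pronoun bound across the clause boundary.
Truth condition: for no (n,c) with opened(n,c) does updated(n,c) hold.
Restrictor pairs — does the scope hold? (n1,c4):holds  (n2,c2):fails  (n2,c3):holds  (n3,c4):fails  (n3,c5):holds  (n3,c6):fails  (n4,c1):holds  (n4,c2):fails  (n4,c7):fails  (n5,c3):holds  (n5,c5):fails  (n5,c6):fails
Scope holds for 5 pair(s), so the sentence is false.

False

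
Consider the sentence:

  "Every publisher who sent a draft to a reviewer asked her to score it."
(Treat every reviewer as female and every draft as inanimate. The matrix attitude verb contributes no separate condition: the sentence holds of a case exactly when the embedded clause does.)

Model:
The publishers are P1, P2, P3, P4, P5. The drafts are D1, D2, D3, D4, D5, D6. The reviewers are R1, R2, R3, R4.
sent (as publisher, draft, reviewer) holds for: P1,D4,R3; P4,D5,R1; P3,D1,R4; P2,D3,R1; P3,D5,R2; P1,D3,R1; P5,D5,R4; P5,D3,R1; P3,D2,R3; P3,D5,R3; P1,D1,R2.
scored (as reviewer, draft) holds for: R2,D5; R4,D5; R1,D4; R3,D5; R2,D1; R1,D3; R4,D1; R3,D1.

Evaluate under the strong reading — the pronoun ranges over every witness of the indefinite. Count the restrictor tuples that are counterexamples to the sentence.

"her" takes "a reviewer" as antecedent and "it" takes "a draft"; both are donkey pronouns co-varying with the restrictor.
Strong reading: for every (p,d,r) with sent(p,d,r), scored(r,d).
Restrictor triples: (P1,D1,R2)→scored(R2,D1) ✓  (P1,D3,R1)→scored(R1,D3) ✓  (P1,D4,R3)→scored(R3,D4) ✗  (P2,D3,R1)→scored(R1,D3) ✓  (P3,D1,R4)→scored(R4,D1) ✓  (P3,D2,R3)→scored(R3,D2) ✗  (P3,D5,R2)→scored(R2,D5) ✓  (P3,D5,R3)→scored(R3,D5) ✓  (P4,D5,R1)→scored(R1,D5) ✗  (P5,D3,R1)→scored(R1,D3) ✓  (P5,D5,R4)→scored(R4,D5) ✓
Counterexamples (restrictor triples failing the scope): 3.

3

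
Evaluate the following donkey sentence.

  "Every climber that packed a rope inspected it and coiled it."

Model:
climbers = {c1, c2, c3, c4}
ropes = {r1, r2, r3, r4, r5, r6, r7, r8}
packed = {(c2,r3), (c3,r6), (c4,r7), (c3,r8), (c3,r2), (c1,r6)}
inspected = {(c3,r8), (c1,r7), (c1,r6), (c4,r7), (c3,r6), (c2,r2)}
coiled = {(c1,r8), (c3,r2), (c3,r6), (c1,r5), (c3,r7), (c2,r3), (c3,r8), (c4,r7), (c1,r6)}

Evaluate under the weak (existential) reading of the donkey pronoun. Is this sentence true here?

False

"it" takes "a rope" as antecedent — a donkey pronoun bound across the clause boundary.
Weak reading: every climber c with some packed-rope has at least one packed-rope r such that inspected(c,r) ∧ coiled(c,r).
Per climber: c1:✓  c2:✗  c3:✓  c4:✓
c2 has no witness among its packed-ropes.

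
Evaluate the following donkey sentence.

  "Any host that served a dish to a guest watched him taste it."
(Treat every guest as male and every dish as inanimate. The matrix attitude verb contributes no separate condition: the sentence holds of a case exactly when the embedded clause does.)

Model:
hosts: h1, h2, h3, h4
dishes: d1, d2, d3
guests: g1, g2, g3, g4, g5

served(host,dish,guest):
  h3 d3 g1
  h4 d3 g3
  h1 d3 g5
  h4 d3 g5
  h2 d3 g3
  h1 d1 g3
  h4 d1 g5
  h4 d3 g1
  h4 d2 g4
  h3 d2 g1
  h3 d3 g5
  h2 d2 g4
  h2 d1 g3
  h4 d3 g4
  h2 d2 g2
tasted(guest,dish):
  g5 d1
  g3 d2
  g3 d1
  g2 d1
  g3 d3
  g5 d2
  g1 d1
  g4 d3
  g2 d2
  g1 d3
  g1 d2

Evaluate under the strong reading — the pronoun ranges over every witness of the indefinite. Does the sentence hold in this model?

False

"him" takes "a guest" as antecedent and "it" takes "a dish"; both are donkey pronouns co-varying with the restrictor.
Strong reading: for every (h,d,g) with served(h,d,g), tasted(g,d).
Restrictor triples: (h1,d1,g3)→tasted(g3,d1) ✓  (h1,d3,g5)→tasted(g5,d3) ✗  (h2,d1,g3)→tasted(g3,d1) ✓  (h2,d2,g2)→tasted(g2,d2) ✓  (h2,d2,g4)→tasted(g4,d2) ✗  (h2,d3,g3)→tasted(g3,d3) ✓  (h3,d2,g1)→tasted(g1,d2) ✓  (h3,d3,g1)→tasted(g1,d3) ✓  (h3,d3,g5)→tasted(g5,d3) ✗  (h4,d1,g5)→tasted(g5,d1) ✓  (h4,d2,g4)→tasted(g4,d2) ✗  (h4,d3,g1)→tasted(g1,d3) ✓  (h4,d3,g3)→tasted(g3,d3) ✓  (h4,d3,g4)→tasted(g4,d3) ✓  (h4,d3,g5)→tasted(g5,d3) ✗
Counterexample: (h1,d3,g5) — tasted(g5,d3) does not hold.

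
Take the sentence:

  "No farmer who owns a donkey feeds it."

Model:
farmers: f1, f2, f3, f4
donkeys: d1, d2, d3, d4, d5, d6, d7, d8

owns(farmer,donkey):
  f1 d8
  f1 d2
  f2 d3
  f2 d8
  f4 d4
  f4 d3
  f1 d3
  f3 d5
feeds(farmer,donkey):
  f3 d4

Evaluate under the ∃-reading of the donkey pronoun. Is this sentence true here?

True

"it" takes "a donkey" as antecedent — a donkey pronoun bound across the clause boundary.
Truth condition: for no (f,d) with owns(f,d) does feeds(f,d) hold.
Restrictor pairs — does the scope hold? (f1,d2):fails  (f1,d3):fails  (f1,d8):fails  (f2,d3):fails  (f2,d8):fails  (f3,d5):fails  (f4,d3):fails  (f4,d4):fails
Scope holds for no restrictor pair, so the sentence is true.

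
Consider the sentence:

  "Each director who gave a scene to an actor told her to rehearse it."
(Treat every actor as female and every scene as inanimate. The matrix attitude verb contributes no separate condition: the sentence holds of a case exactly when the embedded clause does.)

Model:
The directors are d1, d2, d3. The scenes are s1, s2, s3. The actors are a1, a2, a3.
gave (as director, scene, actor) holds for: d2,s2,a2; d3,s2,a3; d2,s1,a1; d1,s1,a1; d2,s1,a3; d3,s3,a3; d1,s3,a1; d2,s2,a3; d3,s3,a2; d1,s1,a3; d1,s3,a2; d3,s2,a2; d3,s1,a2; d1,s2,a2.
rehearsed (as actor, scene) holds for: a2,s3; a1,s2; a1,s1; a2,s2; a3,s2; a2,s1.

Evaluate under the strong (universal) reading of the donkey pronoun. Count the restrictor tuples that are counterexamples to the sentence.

4

"her" takes "an actor" as antecedent and "it" takes "a scene"; both are donkey pronouns co-varying with the restrictor.
Strong reading: for every (d,s,a) with gave(d,s,a), rehearsed(a,s).
Restrictor triples: (d1,s1,a1)→rehearsed(a1,s1) ✓  (d1,s1,a3)→rehearsed(a3,s1) ✗  (d1,s2,a2)→rehearsed(a2,s2) ✓  (d1,s3,a1)→rehearsed(a1,s3) ✗  (d1,s3,a2)→rehearsed(a2,s3) ✓  (d2,s1,a1)→rehearsed(a1,s1) ✓  (d2,s1,a3)→rehearsed(a3,s1) ✗  (d2,s2,a2)→rehearsed(a2,s2) ✓  (d2,s2,a3)→rehearsed(a3,s2) ✓  (d3,s1,a2)→rehearsed(a2,s1) ✓  (d3,s2,a2)→rehearsed(a2,s2) ✓  (d3,s2,a3)→rehearsed(a3,s2) ✓  (d3,s3,a2)→rehearsed(a2,s3) ✓  (d3,s3,a3)→rehearsed(a3,s3) ✗
Counterexamples (restrictor triples failing the scope): 4.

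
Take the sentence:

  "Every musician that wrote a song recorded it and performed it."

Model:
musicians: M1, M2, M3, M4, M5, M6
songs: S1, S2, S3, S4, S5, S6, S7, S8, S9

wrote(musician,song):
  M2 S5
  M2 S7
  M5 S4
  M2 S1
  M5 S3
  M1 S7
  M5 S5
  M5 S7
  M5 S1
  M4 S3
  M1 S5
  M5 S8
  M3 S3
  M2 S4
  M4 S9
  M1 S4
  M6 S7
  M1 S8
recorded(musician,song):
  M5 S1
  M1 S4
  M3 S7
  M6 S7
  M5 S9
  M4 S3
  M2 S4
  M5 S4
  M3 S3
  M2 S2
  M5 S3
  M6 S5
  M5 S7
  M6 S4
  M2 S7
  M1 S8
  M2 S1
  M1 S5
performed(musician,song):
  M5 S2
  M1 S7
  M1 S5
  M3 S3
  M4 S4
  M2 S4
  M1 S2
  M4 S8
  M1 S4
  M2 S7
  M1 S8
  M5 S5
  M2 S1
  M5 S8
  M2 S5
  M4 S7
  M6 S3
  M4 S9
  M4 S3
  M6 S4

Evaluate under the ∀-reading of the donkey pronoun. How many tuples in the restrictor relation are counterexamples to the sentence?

10

"it" takes "a song" as antecedent — a donkey pronoun bound across the clause boundary.
Strong reading: for every (m,s) with wrote(m,s), recorded(m,s) ∧ performed(m,s).
Restrictor pairs: (M1,S4) ✓  (M1,S5) ✓  (M1,S7) ✗  (M1,S8) ✓  (M2,S1) ✓  (M2,S4) ✓  (M2,S5) ✗  (M2,S7) ✓  (M3,S3) ✓  (M4,S3) ✓  (M4,S9) ✗  (M5,S1) ✗  (M5,S3) ✗  (M5,S4) ✗  (M5,S5) ✗  (M5,S7) ✗  (M5,S8) ✗  (M6,S7) ✗
Counterexamples (restrictor pairs failing the scope): 10.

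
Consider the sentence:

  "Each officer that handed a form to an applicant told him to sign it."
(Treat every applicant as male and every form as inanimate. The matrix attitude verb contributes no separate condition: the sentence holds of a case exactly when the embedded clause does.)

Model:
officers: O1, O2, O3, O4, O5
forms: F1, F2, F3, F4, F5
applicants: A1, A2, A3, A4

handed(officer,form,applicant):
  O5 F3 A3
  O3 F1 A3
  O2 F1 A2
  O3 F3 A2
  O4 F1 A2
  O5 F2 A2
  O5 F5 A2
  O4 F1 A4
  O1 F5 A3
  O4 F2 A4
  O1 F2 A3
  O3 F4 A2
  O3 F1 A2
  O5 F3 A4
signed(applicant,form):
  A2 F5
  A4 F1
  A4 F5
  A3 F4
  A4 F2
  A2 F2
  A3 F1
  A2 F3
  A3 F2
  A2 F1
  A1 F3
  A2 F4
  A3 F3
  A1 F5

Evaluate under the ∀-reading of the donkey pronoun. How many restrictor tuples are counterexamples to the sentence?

2

"him" takes "an applicant" as antecedent and "it" takes "a form"; both are donkey pronouns co-varying with the restrictor.
Strong reading: for every (o,f,a) with handed(o,f,a), signed(a,f).
Restrictor triples: (O1,F2,A3)→signed(A3,F2) ✓  (O1,F5,A3)→signed(A3,F5) ✗  (O2,F1,A2)→signed(A2,F1) ✓  (O3,F1,A2)→signed(A2,F1) ✓  (O3,F1,A3)→signed(A3,F1) ✓  (O3,F3,A2)→signed(A2,F3) ✓  (O3,F4,A2)→signed(A2,F4) ✓  (O4,F1,A2)→signed(A2,F1) ✓  (O4,F1,A4)→signed(A4,F1) ✓  (O4,F2,A4)→signed(A4,F2) ✓  (O5,F2,A2)→signed(A2,F2) ✓  (O5,F3,A3)→signed(A3,F3) ✓  (O5,F3,A4)→signed(A4,F3) ✗  (O5,F5,A2)→signed(A2,F5) ✓
Counterexamples (restrictor triples failing the scope): 2.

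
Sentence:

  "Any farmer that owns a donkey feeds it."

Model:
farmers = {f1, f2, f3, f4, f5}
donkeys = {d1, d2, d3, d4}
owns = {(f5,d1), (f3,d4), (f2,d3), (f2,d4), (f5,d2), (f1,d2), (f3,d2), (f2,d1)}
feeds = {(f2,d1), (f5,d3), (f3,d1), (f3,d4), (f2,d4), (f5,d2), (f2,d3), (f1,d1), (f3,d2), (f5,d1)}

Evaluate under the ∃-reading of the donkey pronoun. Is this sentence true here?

False

"it" takes "a donkey" as antecedent — a donkey pronoun bound across the clause boundary.
Weak reading: every farmer f with some owns-donkey has at least one owns-donkey d such that feeds(f,d).
Per farmer: f1:✗  f2:✓  f3:✓  f5:✓
f1 has no witness among its owns-donkeys.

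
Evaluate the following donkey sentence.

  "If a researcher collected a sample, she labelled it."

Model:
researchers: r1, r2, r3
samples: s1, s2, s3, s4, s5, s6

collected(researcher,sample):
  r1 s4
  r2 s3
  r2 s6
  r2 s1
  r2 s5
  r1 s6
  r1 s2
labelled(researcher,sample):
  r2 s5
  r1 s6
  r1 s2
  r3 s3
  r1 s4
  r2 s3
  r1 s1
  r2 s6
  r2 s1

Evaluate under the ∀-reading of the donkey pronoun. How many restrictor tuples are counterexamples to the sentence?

"it" takes "a sample" as antecedent — a donkey pronoun bound across the clause boundary.
Strong reading: for every (r,s) with collected(r,s), labelled(r,s).
Restrictor pairs: (r1,s2) ✓  (r1,s4) ✓  (r1,s6) ✓  (r2,s1) ✓  (r2,s3) ✓  (r2,s5) ✓  (r2,s6) ✓
Counterexamples (restrictor pairs failing the scope): 0.

0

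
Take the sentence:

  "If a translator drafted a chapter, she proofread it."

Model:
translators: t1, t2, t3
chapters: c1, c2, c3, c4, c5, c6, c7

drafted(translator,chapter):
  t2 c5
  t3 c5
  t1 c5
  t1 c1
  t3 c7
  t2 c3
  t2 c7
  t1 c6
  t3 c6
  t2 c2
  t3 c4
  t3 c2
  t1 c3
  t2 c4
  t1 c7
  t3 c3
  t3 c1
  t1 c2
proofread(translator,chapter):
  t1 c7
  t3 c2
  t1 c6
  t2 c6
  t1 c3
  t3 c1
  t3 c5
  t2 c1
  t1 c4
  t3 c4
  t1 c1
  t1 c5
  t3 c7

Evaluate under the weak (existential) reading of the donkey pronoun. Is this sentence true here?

"it" takes "a chapter" as antecedent — a donkey pronoun bound across the clause boundary.
Weak reading: every translator t with some drafted-chapter has at least one drafted-chapter c such that proofread(t,c).
Per translator: t1:✓  t2:✗  t3:✓
t2 has no witness among its drafted-chapters.

False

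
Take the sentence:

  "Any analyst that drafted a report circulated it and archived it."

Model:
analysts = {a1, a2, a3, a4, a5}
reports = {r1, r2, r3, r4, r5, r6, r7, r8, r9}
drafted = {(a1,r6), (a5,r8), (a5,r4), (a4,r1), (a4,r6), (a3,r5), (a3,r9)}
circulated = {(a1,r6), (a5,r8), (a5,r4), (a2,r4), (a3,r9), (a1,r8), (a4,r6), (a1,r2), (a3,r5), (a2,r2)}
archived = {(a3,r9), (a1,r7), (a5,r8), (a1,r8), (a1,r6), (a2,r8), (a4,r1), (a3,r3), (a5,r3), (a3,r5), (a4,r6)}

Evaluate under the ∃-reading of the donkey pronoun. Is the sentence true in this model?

"it" takes "a report" as antecedent — a donkey pronoun bound across the clause boundary.
Weak reading: every analyst a with some drafted-report has at least one drafted-report r such that circulated(a,r) ∧ archived(a,r).
Per analyst: a1:✓  a3:✓  a4:✓  a5:✓
Every analyst in the restrictor has a witness.

True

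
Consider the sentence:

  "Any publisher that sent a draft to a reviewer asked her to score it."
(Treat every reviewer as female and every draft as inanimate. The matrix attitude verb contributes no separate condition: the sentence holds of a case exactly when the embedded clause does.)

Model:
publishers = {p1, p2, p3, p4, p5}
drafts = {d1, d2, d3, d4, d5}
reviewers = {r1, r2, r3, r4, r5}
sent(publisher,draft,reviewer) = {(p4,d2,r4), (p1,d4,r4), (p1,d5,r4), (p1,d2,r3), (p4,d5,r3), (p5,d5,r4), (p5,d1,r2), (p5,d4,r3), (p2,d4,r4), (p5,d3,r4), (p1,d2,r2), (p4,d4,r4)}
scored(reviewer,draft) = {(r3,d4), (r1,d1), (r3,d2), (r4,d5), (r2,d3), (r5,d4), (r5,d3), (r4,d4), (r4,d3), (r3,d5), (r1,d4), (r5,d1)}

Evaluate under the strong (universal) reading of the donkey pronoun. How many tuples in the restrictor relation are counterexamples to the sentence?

3

"her" takes "a reviewer" as antecedent and "it" takes "a draft"; both are donkey pronouns co-varying with the restrictor.
Strong reading: for every (p,d,r) with sent(p,d,r), scored(r,d).
Restrictor triples: (p1,d2,r2)→scored(r2,d2) ✗  (p1,d2,r3)→scored(r3,d2) ✓  (p1,d4,r4)→scored(r4,d4) ✓  (p1,d5,r4)→scored(r4,d5) ✓  (p2,d4,r4)→scored(r4,d4) ✓  (p4,d2,r4)→scored(r4,d2) ✗  (p4,d4,r4)→scored(r4,d4) ✓  (p4,d5,r3)→scored(r3,d5) ✓  (p5,d1,r2)→scored(r2,d1) ✗  (p5,d3,r4)→scored(r4,d3) ✓  (p5,d4,r3)→scored(r3,d4) ✓  (p5,d5,r4)→scored(r4,d5) ✓
Counterexamples (restrictor triples failing the scope): 3.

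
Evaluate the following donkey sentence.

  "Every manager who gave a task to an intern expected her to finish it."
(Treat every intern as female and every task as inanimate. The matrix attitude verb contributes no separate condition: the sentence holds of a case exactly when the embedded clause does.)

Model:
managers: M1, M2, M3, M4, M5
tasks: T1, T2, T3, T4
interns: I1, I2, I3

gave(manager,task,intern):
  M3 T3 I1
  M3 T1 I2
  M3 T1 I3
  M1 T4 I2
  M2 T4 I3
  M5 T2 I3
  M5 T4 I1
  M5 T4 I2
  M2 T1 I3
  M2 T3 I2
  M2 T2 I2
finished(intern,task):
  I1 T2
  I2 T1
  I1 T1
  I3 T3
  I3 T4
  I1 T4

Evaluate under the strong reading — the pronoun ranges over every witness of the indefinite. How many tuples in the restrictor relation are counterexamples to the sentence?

8

"her" takes "an intern" as antecedent and "it" takes "a task"; both are donkey pronouns co-varying with the restrictor.
Strong reading: for every (m,t,i) with gave(m,t,i), finished(i,t).
Restrictor triples: (M1,T4,I2)→finished(I2,T4) ✗  (M2,T1,I3)→finished(I3,T1) ✗  (M2,T2,I2)→finished(I2,T2) ✗  (M2,T3,I2)→finished(I2,T3) ✗  (M2,T4,I3)→finished(I3,T4) ✓  (M3,T1,I2)→finished(I2,T1) ✓  (M3,T1,I3)→finished(I3,T1) ✗  (M3,T3,I1)→finished(I1,T3) ✗  (M5,T2,I3)→finished(I3,T2) ✗  (M5,T4,I1)→finished(I1,T4) ✓  (M5,T4,I2)→finished(I2,T4) ✗
Counterexamples (restrictor triples failing the scope): 8.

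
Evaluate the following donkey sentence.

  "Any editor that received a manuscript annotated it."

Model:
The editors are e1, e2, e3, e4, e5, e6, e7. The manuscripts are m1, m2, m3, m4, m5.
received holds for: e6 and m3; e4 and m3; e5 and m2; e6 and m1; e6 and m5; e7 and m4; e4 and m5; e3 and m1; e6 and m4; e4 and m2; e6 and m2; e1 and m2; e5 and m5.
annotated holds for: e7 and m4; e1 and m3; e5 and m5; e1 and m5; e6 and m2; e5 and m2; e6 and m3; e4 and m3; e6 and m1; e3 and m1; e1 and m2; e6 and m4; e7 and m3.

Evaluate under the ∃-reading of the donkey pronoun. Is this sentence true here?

"it" takes "a manuscript" as antecedent — a donkey pronoun bound across the clause boundary.
Weak reading: every editor e with some received-manuscript has at least one received-manuscript m such that annotated(e,m).
Per editor: e1:✓  e3:✓  e4:✓  e5:✓  e6:✓  e7:✓
Every editor in the restrictor has a witness.

True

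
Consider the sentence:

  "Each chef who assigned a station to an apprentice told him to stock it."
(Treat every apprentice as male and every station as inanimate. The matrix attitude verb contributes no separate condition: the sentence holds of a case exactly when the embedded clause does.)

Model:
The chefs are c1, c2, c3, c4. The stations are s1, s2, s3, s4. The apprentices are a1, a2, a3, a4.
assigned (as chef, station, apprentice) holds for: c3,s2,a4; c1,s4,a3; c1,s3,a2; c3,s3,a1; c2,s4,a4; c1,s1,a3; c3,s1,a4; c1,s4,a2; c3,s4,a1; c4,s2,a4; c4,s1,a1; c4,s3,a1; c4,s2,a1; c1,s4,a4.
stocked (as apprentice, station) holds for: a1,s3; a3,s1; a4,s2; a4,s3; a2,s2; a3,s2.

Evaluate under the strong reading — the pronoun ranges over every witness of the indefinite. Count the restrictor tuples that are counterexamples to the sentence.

"him" takes "an apprentice" as antecedent and "it" takes "a station"; both are donkey pronouns co-varying with the restrictor.
Strong reading: for every (c,s,a) with assigned(c,s,a), stocked(a,s).
Restrictor triples: (c1,s1,a3)→stocked(a3,s1) ✓  (c1,s3,a2)→stocked(a2,s3) ✗  (c1,s4,a2)→stocked(a2,s4) ✗  (c1,s4,a3)→stocked(a3,s4) ✗  (c1,s4,a4)→stocked(a4,s4) ✗  (c2,s4,a4)→stocked(a4,s4) ✗  (c3,s1,a4)→stocked(a4,s1) ✗  (c3,s2,a4)→stocked(a4,s2) ✓  (c3,s3,a1)→stocked(a1,s3) ✓  (c3,s4,a1)→stocked(a1,s4) ✗  (c4,s1,a1)→stocked(a1,s1) ✗  (c4,s2,a1)→stocked(a1,s2) ✗  (c4,s2,a4)→stocked(a4,s2) ✓  (c4,s3,a1)→stocked(a1,s3) ✓
Counterexamples (restrictor triples failing the scope): 9.

9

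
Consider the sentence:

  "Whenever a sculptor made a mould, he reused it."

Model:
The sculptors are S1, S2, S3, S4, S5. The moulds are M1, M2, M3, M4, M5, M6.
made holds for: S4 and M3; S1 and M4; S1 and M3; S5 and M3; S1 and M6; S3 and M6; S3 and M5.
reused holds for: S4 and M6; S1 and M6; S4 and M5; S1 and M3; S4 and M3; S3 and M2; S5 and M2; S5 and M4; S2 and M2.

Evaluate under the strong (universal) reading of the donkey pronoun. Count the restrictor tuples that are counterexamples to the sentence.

"it" takes "a mould" as antecedent — a donkey pronoun bound across the clause boundary.
Strong reading: for every (s,m) with made(s,m), reused(s,m).
Restrictor pairs: (S1,M3) ✓  (S1,M4) ✗  (S1,M6) ✓  (S3,M5) ✗  (S3,M6) ✗  (S4,M3) ✓  (S5,M3) ✗
Counterexamples (restrictor pairs failing the scope): 4.

4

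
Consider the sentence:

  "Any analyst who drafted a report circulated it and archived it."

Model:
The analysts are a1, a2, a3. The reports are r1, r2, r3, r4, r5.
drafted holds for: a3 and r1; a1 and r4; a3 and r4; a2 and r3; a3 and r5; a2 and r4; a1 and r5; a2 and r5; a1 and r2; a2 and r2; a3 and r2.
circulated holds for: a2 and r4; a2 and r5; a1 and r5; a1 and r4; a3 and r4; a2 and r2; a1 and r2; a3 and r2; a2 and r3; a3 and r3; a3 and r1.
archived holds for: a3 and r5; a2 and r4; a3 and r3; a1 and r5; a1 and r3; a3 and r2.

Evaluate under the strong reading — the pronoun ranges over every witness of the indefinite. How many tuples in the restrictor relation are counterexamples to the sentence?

"it" takes "a report" as antecedent — a donkey pronoun bound across the clause boundary.
Strong reading: for every (a,r) with drafted(a,r), circulated(a,r) ∧ archived(a,r).
Restrictor pairs: (a1,r2) ✗  (a1,r4) ✗  (a1,r5) ✓  (a2,r2) ✗  (a2,r3) ✗  (a2,r4) ✓  (a2,r5) ✗  (a3,r1) ✗  (a3,r2) ✓  (a3,r4) ✗  (a3,r5) ✗
Counterexamples (restrictor pairs failing the scope): 8.

8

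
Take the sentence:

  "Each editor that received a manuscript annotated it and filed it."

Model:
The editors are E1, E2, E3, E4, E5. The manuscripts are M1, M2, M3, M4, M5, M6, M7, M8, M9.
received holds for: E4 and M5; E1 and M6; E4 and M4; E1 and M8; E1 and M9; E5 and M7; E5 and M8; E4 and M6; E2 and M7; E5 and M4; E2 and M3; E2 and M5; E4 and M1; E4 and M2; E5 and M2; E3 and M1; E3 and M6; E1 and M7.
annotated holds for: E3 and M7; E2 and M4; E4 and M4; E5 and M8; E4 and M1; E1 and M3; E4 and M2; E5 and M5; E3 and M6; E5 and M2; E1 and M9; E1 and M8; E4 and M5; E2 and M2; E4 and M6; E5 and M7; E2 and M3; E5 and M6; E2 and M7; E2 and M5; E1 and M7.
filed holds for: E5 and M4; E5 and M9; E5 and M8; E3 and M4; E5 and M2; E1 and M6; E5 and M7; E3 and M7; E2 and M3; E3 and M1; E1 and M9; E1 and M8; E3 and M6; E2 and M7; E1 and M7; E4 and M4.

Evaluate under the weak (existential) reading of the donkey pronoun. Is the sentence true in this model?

"it" takes "a manuscript" as antecedent — a donkey pronoun bound across the clause boundary.
Weak reading: every editor e with some received-manuscript has at least one received-manuscript m such that annotated(e,m) ∧ filed(e,m).
Per editor: E1:✓  E2:✓  E3:✓  E4:✓  E5:✓
Every editor in the restrictor has a witness.

True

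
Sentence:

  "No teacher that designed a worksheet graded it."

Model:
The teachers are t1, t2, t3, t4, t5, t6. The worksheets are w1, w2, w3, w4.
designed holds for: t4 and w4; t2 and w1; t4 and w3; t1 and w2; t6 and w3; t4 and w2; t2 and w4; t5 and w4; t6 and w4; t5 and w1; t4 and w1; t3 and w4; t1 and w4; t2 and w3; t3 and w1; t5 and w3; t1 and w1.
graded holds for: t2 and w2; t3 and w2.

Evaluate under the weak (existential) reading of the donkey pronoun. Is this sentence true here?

True

"it" takes "a worksheet" as antecedent — a donkey pronoun bound across the clause boundary.
Truth condition: for no (t,w) with designed(t,w) does graded(t,w) hold.
Restrictor pairs — does the scope hold? (t1,w1):fails  (t1,w2):fails  (t1,w4):fails  (t2,w1):fails  (t2,w3):fails  (t2,w4):fails  (t3,w1):fails  (t3,w4):fails  (t4,w1):fails  (t4,w2):fails  (t4,w3):fails  (t4,w4):fails  (t5,w1):fails  (t5,w3):fails  (t5,w4):fails  (t6,w3):fails  (t6,w4):fails
Scope holds for no restrictor pair, so the sentence is true.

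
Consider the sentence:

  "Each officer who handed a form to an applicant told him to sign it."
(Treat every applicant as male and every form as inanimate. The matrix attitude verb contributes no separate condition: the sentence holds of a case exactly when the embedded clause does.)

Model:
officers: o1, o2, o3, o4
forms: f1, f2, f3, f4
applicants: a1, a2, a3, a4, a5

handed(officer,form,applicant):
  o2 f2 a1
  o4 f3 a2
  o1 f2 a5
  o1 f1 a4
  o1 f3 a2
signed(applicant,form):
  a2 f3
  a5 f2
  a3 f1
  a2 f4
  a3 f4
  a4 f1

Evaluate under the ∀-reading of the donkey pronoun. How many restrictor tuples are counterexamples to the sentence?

1

"him" takes "an applicant" as antecedent and "it" takes "a form"; both are donkey pronouns co-varying with the restrictor.
Strong reading: for every (o,f,a) with handed(o,f,a), signed(a,f).
Restrictor triples: (o1,f1,a4)→signed(a4,f1) ✓  (o1,f2,a5)→signed(a5,f2) ✓  (o1,f3,a2)→signed(a2,f3) ✓  (o2,f2,a1)→signed(a1,f2) ✗  (o4,f3,a2)→signed(a2,f3) ✓
Counterexamples (restrictor triples failing the scope): 1.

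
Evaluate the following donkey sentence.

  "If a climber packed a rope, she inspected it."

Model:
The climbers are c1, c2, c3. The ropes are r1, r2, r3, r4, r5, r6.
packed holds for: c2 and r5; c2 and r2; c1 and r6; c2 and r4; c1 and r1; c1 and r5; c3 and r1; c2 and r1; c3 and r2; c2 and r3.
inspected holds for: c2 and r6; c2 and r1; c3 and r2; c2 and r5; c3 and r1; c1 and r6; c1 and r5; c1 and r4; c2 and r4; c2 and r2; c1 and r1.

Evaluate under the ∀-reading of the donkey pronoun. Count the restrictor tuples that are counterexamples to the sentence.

"it" takes "a rope" as antecedent — a donkey pronoun bound across the clause boundary.
Strong reading: for every (c,r) with packed(c,r), inspected(c,r).
Restrictor pairs: (c1,r1) ✓  (c1,r5) ✓  (c1,r6) ✓  (c2,r1) ✓  (c2,r2) ✓  (c2,r3) ✗  (c2,r4) ✓  (c2,r5) ✓  (c3,r1) ✓  (c3,r2) ✓
Counterexamples (restrictor pairs failing the scope): 1.

1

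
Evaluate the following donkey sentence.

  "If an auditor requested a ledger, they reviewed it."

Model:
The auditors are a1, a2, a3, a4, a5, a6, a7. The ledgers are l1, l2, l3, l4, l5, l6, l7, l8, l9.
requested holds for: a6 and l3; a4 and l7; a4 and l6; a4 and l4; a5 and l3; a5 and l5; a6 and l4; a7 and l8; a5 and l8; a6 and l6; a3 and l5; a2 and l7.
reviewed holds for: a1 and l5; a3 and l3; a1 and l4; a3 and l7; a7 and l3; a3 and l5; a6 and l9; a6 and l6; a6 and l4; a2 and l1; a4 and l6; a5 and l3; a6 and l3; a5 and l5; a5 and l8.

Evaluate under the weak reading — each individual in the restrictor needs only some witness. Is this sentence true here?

False

"it" takes "a ledger" as antecedent — a donkey pronoun bound across the clause boundary.
Weak reading: every auditor a with some requested-ledger has at least one requested-ledger l such that reviewed(a,l).
Per auditor: a2:✗  a3:✓  a4:✓  a5:✓  a6:✓  a7:✗
a2 has no witness among its requested-ledgers.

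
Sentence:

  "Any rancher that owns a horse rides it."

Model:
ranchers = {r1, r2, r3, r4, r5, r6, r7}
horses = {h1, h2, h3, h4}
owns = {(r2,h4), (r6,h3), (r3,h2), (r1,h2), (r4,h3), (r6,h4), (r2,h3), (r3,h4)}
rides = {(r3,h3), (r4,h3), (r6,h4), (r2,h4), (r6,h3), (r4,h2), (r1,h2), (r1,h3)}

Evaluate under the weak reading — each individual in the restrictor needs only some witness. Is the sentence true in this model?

"it" takes "a horse" as antecedent — a donkey pronoun bound across the clause boundary.
Weak reading: every rancher r with some owns-horse has at least one owns-horse h such that rides(r,h).
Per rancher: r1:✓  r2:✓  r3:✗  r4:✓  r6:✓
r3 has no witness among its owns-horses.

False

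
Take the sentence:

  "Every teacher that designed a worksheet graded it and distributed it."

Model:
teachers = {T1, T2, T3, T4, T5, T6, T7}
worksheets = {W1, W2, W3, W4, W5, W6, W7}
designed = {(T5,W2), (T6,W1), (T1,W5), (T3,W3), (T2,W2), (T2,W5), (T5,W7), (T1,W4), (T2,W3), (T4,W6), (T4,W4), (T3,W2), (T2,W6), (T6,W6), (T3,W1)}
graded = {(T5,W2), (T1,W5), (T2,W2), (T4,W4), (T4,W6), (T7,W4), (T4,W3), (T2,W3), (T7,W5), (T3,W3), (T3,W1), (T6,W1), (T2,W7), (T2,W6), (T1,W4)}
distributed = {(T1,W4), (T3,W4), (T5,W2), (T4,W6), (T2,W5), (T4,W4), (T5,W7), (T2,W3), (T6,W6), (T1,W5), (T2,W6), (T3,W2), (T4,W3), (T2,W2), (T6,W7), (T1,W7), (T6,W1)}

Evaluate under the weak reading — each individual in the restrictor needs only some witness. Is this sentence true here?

"it" takes "a worksheet" as antecedent — a donkey pronoun bound across the clause boundary.
Weak reading: every teacher t with some designed-worksheet has at least one designed-worksheet w such that graded(t,w) ∧ distributed(t,w).
Per teacher: T1:✓  T2:✓  T3:✗  T4:✓  T5:✓  T6:✓
T3 has no witness among its designed-worksheets.

False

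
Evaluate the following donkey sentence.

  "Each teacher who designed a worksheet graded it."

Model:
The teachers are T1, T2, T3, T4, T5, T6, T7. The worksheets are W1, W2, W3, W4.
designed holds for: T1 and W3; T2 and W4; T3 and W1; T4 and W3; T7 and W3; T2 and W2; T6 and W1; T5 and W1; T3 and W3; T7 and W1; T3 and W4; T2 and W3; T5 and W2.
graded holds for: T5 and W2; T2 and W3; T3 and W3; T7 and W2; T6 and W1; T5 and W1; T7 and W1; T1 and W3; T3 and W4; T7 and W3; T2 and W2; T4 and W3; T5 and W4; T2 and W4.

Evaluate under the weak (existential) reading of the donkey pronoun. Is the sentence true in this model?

"it" takes "a worksheet" as antecedent — a donkey pronoun bound across the clause boundary.
Weak reading: every teacher t with some designed-worksheet has at least one designed-worksheet w such that graded(t,w).
Per teacher: T1:✓  T2:✓  T3:✓  T4:✓  T5:✓  T6:✓  T7:✓
Every teacher in the restrictor has a witness.

True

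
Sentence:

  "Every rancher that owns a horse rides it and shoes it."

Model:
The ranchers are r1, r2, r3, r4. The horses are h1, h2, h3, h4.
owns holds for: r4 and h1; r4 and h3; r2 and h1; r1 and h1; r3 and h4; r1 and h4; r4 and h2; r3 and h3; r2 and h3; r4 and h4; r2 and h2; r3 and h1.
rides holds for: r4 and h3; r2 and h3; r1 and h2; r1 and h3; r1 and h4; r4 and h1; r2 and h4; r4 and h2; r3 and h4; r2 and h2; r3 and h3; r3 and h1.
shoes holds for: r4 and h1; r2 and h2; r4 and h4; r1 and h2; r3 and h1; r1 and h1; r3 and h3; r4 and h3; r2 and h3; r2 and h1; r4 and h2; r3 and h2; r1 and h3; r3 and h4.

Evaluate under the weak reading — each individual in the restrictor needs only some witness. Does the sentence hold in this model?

False

"it" takes "a horse" as antecedent — a donkey pronoun bound across the clause boundary.
Weak reading: every rancher r with some owns-horse has at least one owns-horse h such that rides(r,h) ∧ shoes(r,h).
Per rancher: r1:✗  r2:✓  r3:✓  r4:✓
r1 has no witness among its owns-horses.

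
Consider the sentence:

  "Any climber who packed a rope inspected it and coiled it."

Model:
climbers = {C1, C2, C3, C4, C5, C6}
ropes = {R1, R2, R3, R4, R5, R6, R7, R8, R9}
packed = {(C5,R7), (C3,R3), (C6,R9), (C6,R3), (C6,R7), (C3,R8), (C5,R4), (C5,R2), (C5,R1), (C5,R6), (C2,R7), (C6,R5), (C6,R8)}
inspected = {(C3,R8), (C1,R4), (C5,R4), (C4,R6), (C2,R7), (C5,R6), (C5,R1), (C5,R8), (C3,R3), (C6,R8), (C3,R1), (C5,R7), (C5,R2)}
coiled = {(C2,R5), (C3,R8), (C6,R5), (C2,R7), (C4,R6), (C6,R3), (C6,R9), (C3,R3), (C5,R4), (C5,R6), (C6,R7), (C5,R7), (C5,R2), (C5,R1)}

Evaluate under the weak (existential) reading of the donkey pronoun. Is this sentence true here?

"it" takes "a rope" as antecedent — a donkey pronoun bound across the clause boundary.
Weak reading: every climber c with some packed-rope has at least one packed-rope r such that inspected(c,r) ∧ coiled(c,r).
Per climber: C2:✓  C3:✓  C5:✓  C6:✗
C6 has no witness among its packed-ropes.

False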